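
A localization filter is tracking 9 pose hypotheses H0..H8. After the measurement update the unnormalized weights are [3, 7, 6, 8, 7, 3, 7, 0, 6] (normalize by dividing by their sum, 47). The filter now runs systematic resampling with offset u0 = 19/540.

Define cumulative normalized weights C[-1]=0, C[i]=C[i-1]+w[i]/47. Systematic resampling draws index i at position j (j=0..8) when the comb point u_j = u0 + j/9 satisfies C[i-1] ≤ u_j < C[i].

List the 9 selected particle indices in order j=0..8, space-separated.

0 1 2 3 3 4 5 6 8

C = [3/47, 10/47, 16/47, 24/47, 31/47, 34/47, 41/47, 41/47, 1]
j=0: u_0=19/540 ∈ [0, 3/47) → index 0
j=1: u_1=79/540 ∈ [3/47, 10/47) → index 1
j=2: u_2=139/540 ∈ [10/47, 16/47) → index 2
j=3: u_3=199/540 ∈ [16/47, 24/47) → index 3
j=4: u_4=259/540 ∈ [16/47, 24/47) → index 3
j=5: u_5=319/540 ∈ [24/47, 31/47) → index 4
j=6: u_6=379/540 ∈ [31/47, 34/47) → index 5
j=7: u_7=439/540 ∈ [34/47, 41/47) → index 6
j=8: u_8=499/540 ∈ [41/47, 1) → index 8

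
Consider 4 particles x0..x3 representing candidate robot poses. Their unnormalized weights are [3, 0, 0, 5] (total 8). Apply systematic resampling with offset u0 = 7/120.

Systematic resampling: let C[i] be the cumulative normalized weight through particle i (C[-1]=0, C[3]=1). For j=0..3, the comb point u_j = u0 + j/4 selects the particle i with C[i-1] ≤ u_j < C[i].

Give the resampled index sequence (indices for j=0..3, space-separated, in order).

0 0 3 3

C = [3/8, 3/8, 3/8, 1]
j=0: u_0=7/120 ∈ [0, 3/8) → index 0
j=1: u_1=37/120 ∈ [0, 3/8) → index 0
j=2: u_2=67/120 ∈ [3/8, 1) → index 3
j=3: u_3=97/120 ∈ [3/8, 1) → index 3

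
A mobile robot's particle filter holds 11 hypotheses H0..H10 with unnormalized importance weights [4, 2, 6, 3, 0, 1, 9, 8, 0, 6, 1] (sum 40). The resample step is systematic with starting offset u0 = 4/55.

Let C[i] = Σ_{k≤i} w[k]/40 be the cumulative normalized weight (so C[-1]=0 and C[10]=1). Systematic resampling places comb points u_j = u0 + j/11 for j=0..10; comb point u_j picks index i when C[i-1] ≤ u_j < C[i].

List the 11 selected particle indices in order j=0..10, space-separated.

0 2 2 3 6 6 6 7 7 9 10

C = [1/10, 3/20, 3/10, 3/8, 3/8, 2/5, 5/8, 33/40, 33/40, 39/40, 1]
j=0: u_0=4/55 ∈ [0, 1/10) → index 0
j=1: u_1=9/55 ∈ [3/20, 3/10) → index 2
j=2: u_2=14/55 ∈ [3/20, 3/10) → index 2
j=3: u_3=19/55 ∈ [3/10, 3/8) → index 3
j=4: u_4=24/55 ∈ [2/5, 5/8) → index 6
j=5: u_5=29/55 ∈ [2/5, 5/8) → index 6
j=6: u_6=34/55 ∈ [2/5, 5/8) → index 6
j=7: u_7=39/55 ∈ [5/8, 33/40) → index 7
j=8: u_8=4/5 ∈ [5/8, 33/40) → index 7
j=9: u_9=49/55 ∈ [33/40, 39/40) → index 9
j=10: u_10=54/55 ∈ [39/40, 1) → index 10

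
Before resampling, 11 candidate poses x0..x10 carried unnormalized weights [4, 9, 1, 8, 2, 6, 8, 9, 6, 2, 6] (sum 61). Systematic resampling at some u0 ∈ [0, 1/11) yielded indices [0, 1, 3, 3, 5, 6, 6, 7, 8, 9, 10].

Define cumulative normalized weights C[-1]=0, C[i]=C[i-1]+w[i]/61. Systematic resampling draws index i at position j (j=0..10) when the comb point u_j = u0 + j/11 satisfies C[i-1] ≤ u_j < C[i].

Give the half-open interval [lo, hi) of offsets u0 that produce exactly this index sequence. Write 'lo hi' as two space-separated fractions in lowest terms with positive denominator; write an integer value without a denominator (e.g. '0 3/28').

C = [4/61, 13/61, 14/61, 22/61, 24/61, 30/61, 38/61, 47/61, 53/61, 55/61, 1]
j=0 picked index 0: u0 ∈ [0, 4/61)
j=1 picked index 1: u0 ∈ [-17/671, 82/671)
j=2 picked index 3: u0 ∈ [32/671, 120/671)
j=3 picked index 3: u0 ∈ [-29/671, 59/671)
j=4 picked index 5: u0 ∈ [20/671, 86/671)
j=5 picked index 6: u0 ∈ [25/671, 113/671)
j=6 picked index 6: u0 ∈ [-36/671, 52/671)
j=7 picked index 7: u0 ∈ [-9/671, 90/671)
j=8 picked index 8: u0 ∈ [29/671, 95/671)
j=9 picked index 9: u0 ∈ [34/671, 56/671)
j=10 picked index 10: u0 ∈ [-5/671, 1/11)
intersection: [34/671, 4/61)

34/671 4/61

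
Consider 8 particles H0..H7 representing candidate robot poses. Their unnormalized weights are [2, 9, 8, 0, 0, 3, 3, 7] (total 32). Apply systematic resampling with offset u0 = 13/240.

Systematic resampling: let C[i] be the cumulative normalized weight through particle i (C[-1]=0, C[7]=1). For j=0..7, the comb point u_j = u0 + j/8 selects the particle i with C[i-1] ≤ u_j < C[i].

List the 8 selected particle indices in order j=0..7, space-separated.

0 1 1 2 2 5 7 7

C = [1/16, 11/32, 19/32, 19/32, 19/32, 11/16, 25/32, 1]
j=0: u_0=13/240 ∈ [0, 1/16) → index 0
j=1: u_1=43/240 ∈ [1/16, 11/32) → index 1
j=2: u_2=73/240 ∈ [1/16, 11/32) → index 1
j=3: u_3=103/240 ∈ [11/32, 19/32) → index 2
j=4: u_4=133/240 ∈ [11/32, 19/32) → index 2
j=5: u_5=163/240 ∈ [19/32, 11/16) → index 5
j=6: u_6=193/240 ∈ [25/32, 1) → index 7
j=7: u_7=223/240 ∈ [25/32, 1) → index 7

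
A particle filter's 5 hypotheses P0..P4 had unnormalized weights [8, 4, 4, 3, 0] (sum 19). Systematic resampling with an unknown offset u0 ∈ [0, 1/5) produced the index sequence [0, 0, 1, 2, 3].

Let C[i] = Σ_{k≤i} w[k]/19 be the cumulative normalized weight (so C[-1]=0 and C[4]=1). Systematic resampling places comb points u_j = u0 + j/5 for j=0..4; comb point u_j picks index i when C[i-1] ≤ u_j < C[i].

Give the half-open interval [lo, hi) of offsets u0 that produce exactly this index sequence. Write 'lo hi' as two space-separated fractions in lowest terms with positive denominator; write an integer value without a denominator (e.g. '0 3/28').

4/95 1/5

C = [8/19, 12/19, 16/19, 1, 1]
j=0 picked index 0: u0 ∈ [0, 8/19)
j=1 picked index 0: u0 ∈ [-1/5, 21/95)
j=2 picked index 1: u0 ∈ [2/95, 22/95)
j=3 picked index 2: u0 ∈ [3/95, 23/95)
j=4 picked index 3: u0 ∈ [4/95, 1/5)
intersection: [4/95, 1/5)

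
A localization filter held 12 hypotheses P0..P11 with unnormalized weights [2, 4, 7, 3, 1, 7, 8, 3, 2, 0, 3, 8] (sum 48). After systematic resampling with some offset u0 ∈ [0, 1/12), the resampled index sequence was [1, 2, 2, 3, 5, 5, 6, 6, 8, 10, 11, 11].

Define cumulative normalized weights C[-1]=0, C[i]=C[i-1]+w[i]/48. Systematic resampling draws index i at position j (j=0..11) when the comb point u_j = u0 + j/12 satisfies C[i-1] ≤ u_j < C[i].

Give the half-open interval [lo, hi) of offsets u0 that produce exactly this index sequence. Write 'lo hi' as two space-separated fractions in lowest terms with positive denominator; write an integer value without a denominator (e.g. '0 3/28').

1/16 1/12

C = [1/24, 1/8, 13/48, 1/3, 17/48, 1/2, 2/3, 35/48, 37/48, 37/48, 5/6, 1]
j=0 picked index 1: u0 ∈ [1/24, 1/8)
j=1 picked index 2: u0 ∈ [1/24, 3/16)
j=2 picked index 2: u0 ∈ [-1/24, 5/48)
j=3 picked index 3: u0 ∈ [1/48, 1/12)
j=4 picked index 5: u0 ∈ [1/48, 1/6)
j=5 picked index 5: u0 ∈ [-1/16, 1/12)
j=6 picked index 6: u0 ∈ [0, 1/6)
j=7 picked index 6: u0 ∈ [-1/12, 1/12)
j=8 picked index 8: u0 ∈ [1/16, 5/48)
j=9 picked index 10: u0 ∈ [1/48, 1/12)
j=10 picked index 11: u0 ∈ [0, 1/6)
j=11 picked index 11: u0 ∈ [-1/12, 1/12)
intersection: [1/16, 1/12)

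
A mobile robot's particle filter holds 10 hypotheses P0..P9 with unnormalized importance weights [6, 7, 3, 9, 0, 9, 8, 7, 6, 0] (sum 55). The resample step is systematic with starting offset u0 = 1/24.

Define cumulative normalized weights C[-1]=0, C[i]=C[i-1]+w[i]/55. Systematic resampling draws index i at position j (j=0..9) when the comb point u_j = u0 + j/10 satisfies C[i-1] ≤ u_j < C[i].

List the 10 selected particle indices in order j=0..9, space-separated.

0 1 2 3 3 5 6 6 7 8

C = [6/55, 13/55, 16/55, 5/11, 5/11, 34/55, 42/55, 49/55, 1, 1]
j=0: u_0=1/24 ∈ [0, 6/55) → index 0
j=1: u_1=17/120 ∈ [6/55, 13/55) → index 1
j=2: u_2=29/120 ∈ [13/55, 16/55) → index 2
j=3: u_3=41/120 ∈ [16/55, 5/11) → index 3
j=4: u_4=53/120 ∈ [16/55, 5/11) → index 3
j=5: u_5=13/24 ∈ [5/11, 34/55) → index 5
j=6: u_6=77/120 ∈ [34/55, 42/55) → index 6
j=7: u_7=89/120 ∈ [34/55, 42/55) → index 6
j=8: u_8=101/120 ∈ [42/55, 49/55) → index 7
j=9: u_9=113/120 ∈ [49/55, 1) → index 8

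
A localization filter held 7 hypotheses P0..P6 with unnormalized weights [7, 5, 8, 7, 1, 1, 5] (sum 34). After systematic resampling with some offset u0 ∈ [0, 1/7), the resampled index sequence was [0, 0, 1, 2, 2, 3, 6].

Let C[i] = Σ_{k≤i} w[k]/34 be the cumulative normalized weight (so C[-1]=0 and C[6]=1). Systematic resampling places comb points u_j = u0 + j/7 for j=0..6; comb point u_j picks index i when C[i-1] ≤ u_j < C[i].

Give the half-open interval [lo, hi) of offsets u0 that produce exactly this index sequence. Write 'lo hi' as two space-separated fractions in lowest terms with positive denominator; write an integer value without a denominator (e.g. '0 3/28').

0 2/119

C = [7/34, 6/17, 10/17, 27/34, 14/17, 29/34, 1]
j=0 picked index 0: u0 ∈ [0, 7/34)
j=1 picked index 0: u0 ∈ [-1/7, 15/238)
j=2 picked index 1: u0 ∈ [-19/238, 8/119)
j=3 picked index 2: u0 ∈ [-9/119, 19/119)
j=4 picked index 2: u0 ∈ [-26/119, 2/119)
j=5 picked index 3: u0 ∈ [-15/119, 19/238)
j=6 picked index 6: u0 ∈ [-1/238, 1/7)
intersection: [0, 2/119)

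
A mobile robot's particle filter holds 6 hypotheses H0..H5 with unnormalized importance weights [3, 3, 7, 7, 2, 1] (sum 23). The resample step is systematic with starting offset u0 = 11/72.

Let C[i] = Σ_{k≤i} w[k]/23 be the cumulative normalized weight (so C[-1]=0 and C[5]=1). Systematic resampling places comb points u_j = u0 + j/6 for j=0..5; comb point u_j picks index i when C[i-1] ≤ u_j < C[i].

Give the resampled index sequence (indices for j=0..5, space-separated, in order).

C = [3/23, 6/23, 13/23, 20/23, 22/23, 1]
j=0: u_0=11/72 ∈ [3/23, 6/23) → index 1
j=1: u_1=23/72 ∈ [6/23, 13/23) → index 2
j=2: u_2=35/72 ∈ [6/23, 13/23) → index 2
j=3: u_3=47/72 ∈ [13/23, 20/23) → index 3
j=4: u_4=59/72 ∈ [13/23, 20/23) → index 3
j=5: u_5=71/72 ∈ [22/23, 1) → index 5

1 2 2 3 3 5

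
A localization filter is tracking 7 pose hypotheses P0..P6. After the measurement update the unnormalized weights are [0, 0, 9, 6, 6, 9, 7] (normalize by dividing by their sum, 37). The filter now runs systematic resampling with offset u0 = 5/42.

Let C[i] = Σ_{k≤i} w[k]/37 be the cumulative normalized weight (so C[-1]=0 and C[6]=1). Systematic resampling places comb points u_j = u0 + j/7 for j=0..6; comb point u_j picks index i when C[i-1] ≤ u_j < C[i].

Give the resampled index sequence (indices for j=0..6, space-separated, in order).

C = [0, 0, 9/37, 15/37, 21/37, 30/37, 1]
j=0: u_0=5/42 ∈ [0, 9/37) → index 2
j=1: u_1=11/42 ∈ [9/37, 15/37) → index 3
j=2: u_2=17/42 ∈ [9/37, 15/37) → index 3
j=3: u_3=23/42 ∈ [15/37, 21/37) → index 4
j=4: u_4=29/42 ∈ [21/37, 30/37) → index 5
j=5: u_5=5/6 ∈ [30/37, 1) → index 6
j=6: u_6=41/42 ∈ [30/37, 1) → index 6

2 3 3 4 5 6 6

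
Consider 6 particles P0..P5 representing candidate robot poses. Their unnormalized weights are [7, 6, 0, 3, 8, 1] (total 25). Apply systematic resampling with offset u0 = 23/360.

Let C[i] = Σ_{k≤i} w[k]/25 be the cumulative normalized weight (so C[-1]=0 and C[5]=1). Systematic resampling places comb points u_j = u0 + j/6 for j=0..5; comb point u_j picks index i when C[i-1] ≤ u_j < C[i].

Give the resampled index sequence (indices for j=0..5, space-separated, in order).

C = [7/25, 13/25, 13/25, 16/25, 24/25, 1]
j=0: u_0=23/360 ∈ [0, 7/25) → index 0
j=1: u_1=83/360 ∈ [0, 7/25) → index 0
j=2: u_2=143/360 ∈ [7/25, 13/25) → index 1
j=3: u_3=203/360 ∈ [13/25, 16/25) → index 3
j=4: u_4=263/360 ∈ [16/25, 24/25) → index 4
j=5: u_5=323/360 ∈ [16/25, 24/25) → index 4

0 0 1 3 4 4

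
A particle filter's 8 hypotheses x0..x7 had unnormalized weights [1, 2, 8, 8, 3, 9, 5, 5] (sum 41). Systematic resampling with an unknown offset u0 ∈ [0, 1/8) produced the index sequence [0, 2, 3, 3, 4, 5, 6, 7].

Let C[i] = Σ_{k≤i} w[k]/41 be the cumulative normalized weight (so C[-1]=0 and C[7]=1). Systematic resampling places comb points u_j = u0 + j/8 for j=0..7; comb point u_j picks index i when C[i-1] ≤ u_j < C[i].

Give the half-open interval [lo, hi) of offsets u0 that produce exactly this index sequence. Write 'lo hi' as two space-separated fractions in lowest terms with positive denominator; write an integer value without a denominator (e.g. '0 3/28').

C = [1/41, 3/41, 11/41, 19/41, 22/41, 31/41, 36/41, 1]
j=0 picked index 0: u0 ∈ [0, 1/41)
j=1 picked index 2: u0 ∈ [-17/328, 47/328)
j=2 picked index 3: u0 ∈ [3/164, 35/164)
j=3 picked index 3: u0 ∈ [-35/328, 29/328)
j=4 picked index 4: u0 ∈ [-3/82, 3/82)
j=5 picked index 5: u0 ∈ [-29/328, 43/328)
j=6 picked index 6: u0 ∈ [1/164, 21/164)
j=7 picked index 7: u0 ∈ [1/328, 1/8)
intersection: [3/164, 1/41)

3/164 1/41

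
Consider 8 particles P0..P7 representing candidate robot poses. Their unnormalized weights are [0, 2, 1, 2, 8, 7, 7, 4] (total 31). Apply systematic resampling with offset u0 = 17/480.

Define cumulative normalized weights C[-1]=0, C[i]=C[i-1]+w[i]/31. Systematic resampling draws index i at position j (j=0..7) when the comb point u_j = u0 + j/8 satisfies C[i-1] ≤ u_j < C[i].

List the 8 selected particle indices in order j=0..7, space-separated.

1 3 4 4 5 6 6 7

C = [0, 2/31, 3/31, 5/31, 13/31, 20/31, 27/31, 1]
j=0: u_0=17/480 ∈ [0, 2/31) → index 1
j=1: u_1=77/480 ∈ [3/31, 5/31) → index 3
j=2: u_2=137/480 ∈ [5/31, 13/31) → index 4
j=3: u_3=197/480 ∈ [5/31, 13/31) → index 4
j=4: u_4=257/480 ∈ [13/31, 20/31) → index 5
j=5: u_5=317/480 ∈ [20/31, 27/31) → index 6
j=6: u_6=377/480 ∈ [20/31, 27/31) → index 6
j=7: u_7=437/480 ∈ [27/31, 1) → index 7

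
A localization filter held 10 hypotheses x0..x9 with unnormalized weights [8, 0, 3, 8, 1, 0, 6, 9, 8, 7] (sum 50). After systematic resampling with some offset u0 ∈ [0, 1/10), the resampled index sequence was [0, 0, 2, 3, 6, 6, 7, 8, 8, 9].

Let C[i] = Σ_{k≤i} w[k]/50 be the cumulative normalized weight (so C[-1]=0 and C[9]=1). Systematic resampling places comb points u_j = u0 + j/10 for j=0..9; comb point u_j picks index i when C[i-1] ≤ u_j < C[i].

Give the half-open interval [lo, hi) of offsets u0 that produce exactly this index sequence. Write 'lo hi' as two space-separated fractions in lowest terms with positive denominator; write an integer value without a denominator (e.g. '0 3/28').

0 1/50

C = [4/25, 4/25, 11/50, 19/50, 2/5, 2/5, 13/25, 7/10, 43/50, 1]
j=0 picked index 0: u0 ∈ [0, 4/25)
j=1 picked index 0: u0 ∈ [-1/10, 3/50)
j=2 picked index 2: u0 ∈ [-1/25, 1/50)
j=3 picked index 3: u0 ∈ [-2/25, 2/25)
j=4 picked index 6: u0 ∈ [0, 3/25)
j=5 picked index 6: u0 ∈ [-1/10, 1/50)
j=6 picked index 7: u0 ∈ [-2/25, 1/10)
j=7 picked index 8: u0 ∈ [0, 4/25)
j=8 picked index 8: u0 ∈ [-1/10, 3/50)
j=9 picked index 9: u0 ∈ [-1/25, 1/10)
intersection: [0, 1/50)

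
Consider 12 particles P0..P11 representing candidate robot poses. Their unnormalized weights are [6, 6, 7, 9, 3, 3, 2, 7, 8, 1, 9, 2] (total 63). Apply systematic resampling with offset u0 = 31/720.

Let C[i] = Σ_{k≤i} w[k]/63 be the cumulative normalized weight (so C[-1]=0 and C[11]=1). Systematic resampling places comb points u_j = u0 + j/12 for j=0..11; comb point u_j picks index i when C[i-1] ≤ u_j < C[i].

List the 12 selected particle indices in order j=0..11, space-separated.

C = [2/21, 4/21, 19/63, 4/9, 31/63, 34/63, 4/7, 43/63, 17/21, 52/63, 61/63, 1]
j=0: u_0=31/720 ∈ [0, 2/21) → index 0
j=1: u_1=91/720 ∈ [2/21, 4/21) → index 1
j=2: u_2=151/720 ∈ [4/21, 19/63) → index 2
j=3: u_3=211/720 ∈ [4/21, 19/63) → index 2
j=4: u_4=271/720 ∈ [19/63, 4/9) → index 3
j=5: u_5=331/720 ∈ [4/9, 31/63) → index 4
j=6: u_6=391/720 ∈ [34/63, 4/7) → index 6
j=7: u_7=451/720 ∈ [4/7, 43/63) → index 7
j=8: u_8=511/720 ∈ [43/63, 17/21) → index 8
j=9: u_9=571/720 ∈ [43/63, 17/21) → index 8
j=10: u_10=631/720 ∈ [52/63, 61/63) → index 10
j=11: u_11=691/720 ∈ [52/63, 61/63) → index 10

0 1 2 2 3 4 6 7 8 8 10 10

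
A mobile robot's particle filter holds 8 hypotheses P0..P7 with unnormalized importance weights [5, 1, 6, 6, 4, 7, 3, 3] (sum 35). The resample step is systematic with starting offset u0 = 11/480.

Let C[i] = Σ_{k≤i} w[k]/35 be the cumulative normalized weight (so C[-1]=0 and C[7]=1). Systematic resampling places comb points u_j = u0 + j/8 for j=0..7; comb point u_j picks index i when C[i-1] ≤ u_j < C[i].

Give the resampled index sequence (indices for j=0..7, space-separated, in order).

0 1 2 3 4 5 5 6

C = [1/7, 6/35, 12/35, 18/35, 22/35, 29/35, 32/35, 1]
j=0: u_0=11/480 ∈ [0, 1/7) → index 0
j=1: u_1=71/480 ∈ [1/7, 6/35) → index 1
j=2: u_2=131/480 ∈ [6/35, 12/35) → index 2
j=3: u_3=191/480 ∈ [12/35, 18/35) → index 3
j=4: u_4=251/480 ∈ [18/35, 22/35) → index 4
j=5: u_5=311/480 ∈ [22/35, 29/35) → index 5
j=6: u_6=371/480 ∈ [22/35, 29/35) → index 5
j=7: u_7=431/480 ∈ [29/35, 32/35) → index 6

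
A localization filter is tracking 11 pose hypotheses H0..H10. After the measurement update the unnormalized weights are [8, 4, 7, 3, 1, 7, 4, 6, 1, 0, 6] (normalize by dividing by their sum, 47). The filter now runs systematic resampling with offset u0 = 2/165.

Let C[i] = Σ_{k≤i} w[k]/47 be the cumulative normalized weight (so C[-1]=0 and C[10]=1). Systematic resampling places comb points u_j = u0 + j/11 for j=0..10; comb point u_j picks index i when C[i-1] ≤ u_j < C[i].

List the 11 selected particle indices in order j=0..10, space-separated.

0 0 1 2 2 3 5 6 7 7 10

C = [8/47, 12/47, 19/47, 22/47, 23/47, 30/47, 34/47, 40/47, 41/47, 41/47, 1]
j=0: u_0=2/165 ∈ [0, 8/47) → index 0
j=1: u_1=17/165 ∈ [0, 8/47) → index 0
j=2: u_2=32/165 ∈ [8/47, 12/47) → index 1
j=3: u_3=47/165 ∈ [12/47, 19/47) → index 2
j=4: u_4=62/165 ∈ [12/47, 19/47) → index 2
j=5: u_5=7/15 ∈ [19/47, 22/47) → index 3
j=6: u_6=92/165 ∈ [23/47, 30/47) → index 5
j=7: u_7=107/165 ∈ [30/47, 34/47) → index 6
j=8: u_8=122/165 ∈ [34/47, 40/47) → index 7
j=9: u_9=137/165 ∈ [34/47, 40/47) → index 7
j=10: u_10=152/165 ∈ [41/47, 1) → index 10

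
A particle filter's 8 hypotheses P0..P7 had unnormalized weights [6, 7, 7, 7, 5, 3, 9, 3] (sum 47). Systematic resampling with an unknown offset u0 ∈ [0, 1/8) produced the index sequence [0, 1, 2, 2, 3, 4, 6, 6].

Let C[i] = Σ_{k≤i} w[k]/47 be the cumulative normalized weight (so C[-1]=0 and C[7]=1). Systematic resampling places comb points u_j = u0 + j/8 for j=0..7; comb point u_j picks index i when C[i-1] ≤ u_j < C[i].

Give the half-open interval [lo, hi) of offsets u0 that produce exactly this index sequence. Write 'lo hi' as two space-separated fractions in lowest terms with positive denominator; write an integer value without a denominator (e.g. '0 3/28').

5/188 19/376

C = [6/47, 13/47, 20/47, 27/47, 32/47, 35/47, 44/47, 1]
j=0 picked index 0: u0 ∈ [0, 6/47)
j=1 picked index 1: u0 ∈ [1/376, 57/376)
j=2 picked index 2: u0 ∈ [5/188, 33/188)
j=3 picked index 2: u0 ∈ [-37/376, 19/376)
j=4 picked index 3: u0 ∈ [-7/94, 7/94)
j=5 picked index 4: u0 ∈ [-19/376, 21/376)
j=6 picked index 6: u0 ∈ [-1/188, 35/188)
j=7 picked index 6: u0 ∈ [-49/376, 23/376)
intersection: [5/188, 19/376)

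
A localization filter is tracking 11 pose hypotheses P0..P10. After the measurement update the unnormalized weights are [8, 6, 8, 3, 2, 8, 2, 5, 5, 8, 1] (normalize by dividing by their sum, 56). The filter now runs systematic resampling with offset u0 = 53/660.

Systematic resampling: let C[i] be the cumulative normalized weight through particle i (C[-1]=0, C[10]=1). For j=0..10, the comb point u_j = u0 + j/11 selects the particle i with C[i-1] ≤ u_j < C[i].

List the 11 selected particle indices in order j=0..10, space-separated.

C = [1/7, 1/4, 11/28, 25/56, 27/56, 5/8, 37/56, 3/4, 47/56, 55/56, 1]
j=0: u_0=53/660 ∈ [0, 1/7) → index 0
j=1: u_1=113/660 ∈ [1/7, 1/4) → index 1
j=2: u_2=173/660 ∈ [1/4, 11/28) → index 2
j=3: u_3=233/660 ∈ [1/4, 11/28) → index 2
j=4: u_4=293/660 ∈ [11/28, 25/56) → index 3
j=5: u_5=353/660 ∈ [27/56, 5/8) → index 5
j=6: u_6=413/660 ∈ [5/8, 37/56) → index 6
j=7: u_7=43/60 ∈ [37/56, 3/4) → index 7
j=8: u_8=533/660 ∈ [3/4, 47/56) → index 8
j=9: u_9=593/660 ∈ [47/56, 55/56) → index 9
j=10: u_10=653/660 ∈ [55/56, 1) → index 10

0 1 2 2 3 5 6 7 8 9 10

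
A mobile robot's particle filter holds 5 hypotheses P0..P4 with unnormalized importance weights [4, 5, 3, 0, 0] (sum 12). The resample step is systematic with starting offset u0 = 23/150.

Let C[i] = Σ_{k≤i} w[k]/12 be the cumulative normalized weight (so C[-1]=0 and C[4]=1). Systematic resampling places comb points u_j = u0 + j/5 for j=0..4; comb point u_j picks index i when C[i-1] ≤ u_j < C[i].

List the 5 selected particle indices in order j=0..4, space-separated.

0 1 1 2 2

C = [1/3, 3/4, 1, 1, 1]
j=0: u_0=23/150 ∈ [0, 1/3) → index 0
j=1: u_1=53/150 ∈ [1/3, 3/4) → index 1
j=2: u_2=83/150 ∈ [1/3, 3/4) → index 1
j=3: u_3=113/150 ∈ [3/4, 1) → index 2
j=4: u_4=143/150 ∈ [3/4, 1) → index 2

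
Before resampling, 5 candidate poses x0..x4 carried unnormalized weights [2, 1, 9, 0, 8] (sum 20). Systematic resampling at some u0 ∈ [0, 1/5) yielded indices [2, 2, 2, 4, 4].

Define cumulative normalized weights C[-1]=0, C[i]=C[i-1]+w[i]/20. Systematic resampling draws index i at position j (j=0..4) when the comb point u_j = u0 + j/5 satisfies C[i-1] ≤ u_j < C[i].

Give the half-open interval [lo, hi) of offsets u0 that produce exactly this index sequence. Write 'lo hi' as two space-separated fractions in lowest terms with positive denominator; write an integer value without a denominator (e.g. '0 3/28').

3/20 1/5

C = [1/10, 3/20, 3/5, 3/5, 1]
j=0 picked index 2: u0 ∈ [3/20, 3/5)
j=1 picked index 2: u0 ∈ [-1/20, 2/5)
j=2 picked index 2: u0 ∈ [-1/4, 1/5)
j=3 picked index 4: u0 ∈ [0, 2/5)
j=4 picked index 4: u0 ∈ [-1/5, 1/5)
intersection: [3/20, 1/5)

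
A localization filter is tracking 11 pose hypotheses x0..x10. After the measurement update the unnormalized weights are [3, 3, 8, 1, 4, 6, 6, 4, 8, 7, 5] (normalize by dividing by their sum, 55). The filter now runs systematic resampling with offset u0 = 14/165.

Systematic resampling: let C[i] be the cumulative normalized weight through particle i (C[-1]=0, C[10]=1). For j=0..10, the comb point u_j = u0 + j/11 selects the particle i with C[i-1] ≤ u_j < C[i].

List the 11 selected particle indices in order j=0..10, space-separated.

C = [3/55, 6/55, 14/55, 3/11, 19/55, 5/11, 31/55, 7/11, 43/55, 10/11, 1]
j=0: u_0=14/165 ∈ [3/55, 6/55) → index 1
j=1: u_1=29/165 ∈ [6/55, 14/55) → index 2
j=2: u_2=4/15 ∈ [14/55, 3/11) → index 3
j=3: u_3=59/165 ∈ [19/55, 5/11) → index 5
j=4: u_4=74/165 ∈ [19/55, 5/11) → index 5
j=5: u_5=89/165 ∈ [5/11, 31/55) → index 6
j=6: u_6=104/165 ∈ [31/55, 7/11) → index 7
j=7: u_7=119/165 ∈ [7/11, 43/55) → index 8
j=8: u_8=134/165 ∈ [43/55, 10/11) → index 9
j=9: u_9=149/165 ∈ [43/55, 10/11) → index 9
j=10: u_10=164/165 ∈ [10/11, 1) → index 10

1 2 3 5 5 6 7 8 9 9 10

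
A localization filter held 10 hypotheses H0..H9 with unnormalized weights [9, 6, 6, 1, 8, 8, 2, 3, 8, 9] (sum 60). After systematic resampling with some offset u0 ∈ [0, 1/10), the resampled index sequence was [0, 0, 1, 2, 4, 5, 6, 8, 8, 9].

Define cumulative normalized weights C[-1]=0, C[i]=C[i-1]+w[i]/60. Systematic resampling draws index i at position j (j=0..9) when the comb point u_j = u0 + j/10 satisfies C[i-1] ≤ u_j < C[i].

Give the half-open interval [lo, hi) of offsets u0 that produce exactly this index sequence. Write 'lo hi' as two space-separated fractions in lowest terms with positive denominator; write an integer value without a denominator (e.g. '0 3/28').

1/30 1/20

C = [3/20, 1/4, 7/20, 11/30, 1/2, 19/30, 2/3, 43/60, 17/20, 1]
j=0 picked index 0: u0 ∈ [0, 3/20)
j=1 picked index 0: u0 ∈ [-1/10, 1/20)
j=2 picked index 1: u0 ∈ [-1/20, 1/20)
j=3 picked index 2: u0 ∈ [-1/20, 1/20)
j=4 picked index 4: u0 ∈ [-1/30, 1/10)
j=5 picked index 5: u0 ∈ [0, 2/15)
j=6 picked index 6: u0 ∈ [1/30, 1/15)
j=7 picked index 8: u0 ∈ [1/60, 3/20)
j=8 picked index 8: u0 ∈ [-1/12, 1/20)
j=9 picked index 9: u0 ∈ [-1/20, 1/10)
intersection: [1/30, 1/20)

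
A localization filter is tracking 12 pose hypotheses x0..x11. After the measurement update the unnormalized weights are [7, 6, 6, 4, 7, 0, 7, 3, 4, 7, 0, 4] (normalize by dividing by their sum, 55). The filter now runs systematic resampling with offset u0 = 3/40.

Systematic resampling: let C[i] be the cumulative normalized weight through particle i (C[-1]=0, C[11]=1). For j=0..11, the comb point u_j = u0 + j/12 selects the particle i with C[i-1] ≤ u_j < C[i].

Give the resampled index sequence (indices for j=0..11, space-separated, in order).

C = [7/55, 13/55, 19/55, 23/55, 6/11, 6/11, 37/55, 8/11, 4/5, 51/55, 51/55, 1]
j=0: u_0=3/40 ∈ [0, 7/55) → index 0
j=1: u_1=19/120 ∈ [7/55, 13/55) → index 1
j=2: u_2=29/120 ∈ [13/55, 19/55) → index 2
j=3: u_3=13/40 ∈ [13/55, 19/55) → index 2
j=4: u_4=49/120 ∈ [19/55, 23/55) → index 3
j=5: u_5=59/120 ∈ [23/55, 6/11) → index 4
j=6: u_6=23/40 ∈ [6/11, 37/55) → index 6
j=7: u_7=79/120 ∈ [6/11, 37/55) → index 6
j=8: u_8=89/120 ∈ [8/11, 4/5) → index 8
j=9: u_9=33/40 ∈ [4/5, 51/55) → index 9
j=10: u_10=109/120 ∈ [4/5, 51/55) → index 9
j=11: u_11=119/120 ∈ [51/55, 1) → index 11

0 1 2 2 3 4 6 6 8 9 9 11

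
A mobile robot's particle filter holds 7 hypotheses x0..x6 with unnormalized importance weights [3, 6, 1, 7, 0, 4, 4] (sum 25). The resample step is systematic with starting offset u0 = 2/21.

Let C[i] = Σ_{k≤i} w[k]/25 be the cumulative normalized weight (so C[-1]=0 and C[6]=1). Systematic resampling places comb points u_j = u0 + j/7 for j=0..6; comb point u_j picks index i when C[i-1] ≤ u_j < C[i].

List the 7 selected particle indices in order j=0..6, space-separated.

C = [3/25, 9/25, 2/5, 17/25, 17/25, 21/25, 1]
j=0: u_0=2/21 ∈ [0, 3/25) → index 0
j=1: u_1=5/21 ∈ [3/25, 9/25) → index 1
j=2: u_2=8/21 ∈ [9/25, 2/5) → index 2
j=3: u_3=11/21 ∈ [2/5, 17/25) → index 3
j=4: u_4=2/3 ∈ [2/5, 17/25) → index 3
j=5: u_5=17/21 ∈ [17/25, 21/25) → index 5
j=6: u_6=20/21 ∈ [21/25, 1) → index 6

0 1 2 3 3 5 6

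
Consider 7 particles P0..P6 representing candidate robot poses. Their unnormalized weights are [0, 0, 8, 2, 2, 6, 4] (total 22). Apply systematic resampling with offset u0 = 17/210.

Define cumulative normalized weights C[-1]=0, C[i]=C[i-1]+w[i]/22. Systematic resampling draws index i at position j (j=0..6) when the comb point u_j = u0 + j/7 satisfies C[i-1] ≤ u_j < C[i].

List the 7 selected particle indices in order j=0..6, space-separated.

2 2 3 4 5 5 6

C = [0, 0, 4/11, 5/11, 6/11, 9/11, 1]
j=0: u_0=17/210 ∈ [0, 4/11) → index 2
j=1: u_1=47/210 ∈ [0, 4/11) → index 2
j=2: u_2=11/30 ∈ [4/11, 5/11) → index 3
j=3: u_3=107/210 ∈ [5/11, 6/11) → index 4
j=4: u_4=137/210 ∈ [6/11, 9/11) → index 5
j=5: u_5=167/210 ∈ [6/11, 9/11) → index 5
j=6: u_6=197/210 ∈ [9/11, 1) → index 6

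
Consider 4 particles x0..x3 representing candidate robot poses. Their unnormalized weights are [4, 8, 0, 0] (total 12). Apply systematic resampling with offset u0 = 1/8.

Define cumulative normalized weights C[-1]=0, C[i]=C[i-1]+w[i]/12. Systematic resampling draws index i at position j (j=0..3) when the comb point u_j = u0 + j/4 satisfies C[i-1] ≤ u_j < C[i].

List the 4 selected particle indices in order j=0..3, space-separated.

0 1 1 1

C = [1/3, 1, 1, 1]
j=0: u_0=1/8 ∈ [0, 1/3) → index 0
j=1: u_1=3/8 ∈ [1/3, 1) → index 1
j=2: u_2=5/8 ∈ [1/3, 1) → index 1
j=3: u_3=7/8 ∈ [1/3, 1) → index 1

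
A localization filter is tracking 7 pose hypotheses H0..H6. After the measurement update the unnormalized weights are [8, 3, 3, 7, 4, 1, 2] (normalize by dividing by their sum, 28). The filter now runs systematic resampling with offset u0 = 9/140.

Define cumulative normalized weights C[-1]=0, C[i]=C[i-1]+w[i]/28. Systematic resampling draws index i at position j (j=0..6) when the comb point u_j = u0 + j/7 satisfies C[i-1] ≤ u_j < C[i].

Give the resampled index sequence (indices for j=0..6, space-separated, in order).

0 0 1 2 3 4 5

C = [2/7, 11/28, 1/2, 3/4, 25/28, 13/14, 1]
j=0: u_0=9/140 ∈ [0, 2/7) → index 0
j=1: u_1=29/140 ∈ [0, 2/7) → index 0
j=2: u_2=7/20 ∈ [2/7, 11/28) → index 1
j=3: u_3=69/140 ∈ [11/28, 1/2) → index 2
j=4: u_4=89/140 ∈ [1/2, 3/4) → index 3
j=5: u_5=109/140 ∈ [3/4, 25/28) → index 4
j=6: u_6=129/140 ∈ [25/28, 13/14) → index 5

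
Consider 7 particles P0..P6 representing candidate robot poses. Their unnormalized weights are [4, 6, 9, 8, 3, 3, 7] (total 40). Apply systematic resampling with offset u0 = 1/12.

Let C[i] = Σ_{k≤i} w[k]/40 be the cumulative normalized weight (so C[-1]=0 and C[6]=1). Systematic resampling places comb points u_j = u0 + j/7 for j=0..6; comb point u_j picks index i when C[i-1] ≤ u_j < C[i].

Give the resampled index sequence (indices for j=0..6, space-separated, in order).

C = [1/10, 1/4, 19/40, 27/40, 3/4, 33/40, 1]
j=0: u_0=1/12 ∈ [0, 1/10) → index 0
j=1: u_1=19/84 ∈ [1/10, 1/4) → index 1
j=2: u_2=31/84 ∈ [1/4, 19/40) → index 2
j=3: u_3=43/84 ∈ [19/40, 27/40) → index 3
j=4: u_4=55/84 ∈ [19/40, 27/40) → index 3
j=5: u_5=67/84 ∈ [3/4, 33/40) → index 5
j=6: u_6=79/84 ∈ [33/40, 1) → index 6

0 1 2 3 3 5 6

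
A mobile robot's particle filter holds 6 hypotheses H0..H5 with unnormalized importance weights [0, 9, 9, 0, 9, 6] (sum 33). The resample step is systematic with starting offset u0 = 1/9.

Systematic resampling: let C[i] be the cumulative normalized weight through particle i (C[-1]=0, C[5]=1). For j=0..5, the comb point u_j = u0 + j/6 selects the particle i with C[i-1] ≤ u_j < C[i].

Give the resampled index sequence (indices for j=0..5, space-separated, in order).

C = [0, 3/11, 6/11, 6/11, 9/11, 1]
j=0: u_0=1/9 ∈ [0, 3/11) → index 1
j=1: u_1=5/18 ∈ [3/11, 6/11) → index 2
j=2: u_2=4/9 ∈ [3/11, 6/11) → index 2
j=3: u_3=11/18 ∈ [6/11, 9/11) → index 4
j=4: u_4=7/9 ∈ [6/11, 9/11) → index 4
j=5: u_5=17/18 ∈ [9/11, 1) → index 5

1 2 2 4 4 5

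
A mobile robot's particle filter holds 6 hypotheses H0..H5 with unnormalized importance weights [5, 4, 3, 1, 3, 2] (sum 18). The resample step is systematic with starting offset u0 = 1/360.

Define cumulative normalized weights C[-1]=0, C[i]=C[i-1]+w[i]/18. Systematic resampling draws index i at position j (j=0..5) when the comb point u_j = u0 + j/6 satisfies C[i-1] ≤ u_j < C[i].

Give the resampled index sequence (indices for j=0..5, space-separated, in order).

0 0 1 2 3 4

C = [5/18, 1/2, 2/3, 13/18, 8/9, 1]
j=0: u_0=1/360 ∈ [0, 5/18) → index 0
j=1: u_1=61/360 ∈ [0, 5/18) → index 0
j=2: u_2=121/360 ∈ [5/18, 1/2) → index 1
j=3: u_3=181/360 ∈ [1/2, 2/3) → index 2
j=4: u_4=241/360 ∈ [2/3, 13/18) → index 3
j=5: u_5=301/360 ∈ [13/18, 8/9) → index 4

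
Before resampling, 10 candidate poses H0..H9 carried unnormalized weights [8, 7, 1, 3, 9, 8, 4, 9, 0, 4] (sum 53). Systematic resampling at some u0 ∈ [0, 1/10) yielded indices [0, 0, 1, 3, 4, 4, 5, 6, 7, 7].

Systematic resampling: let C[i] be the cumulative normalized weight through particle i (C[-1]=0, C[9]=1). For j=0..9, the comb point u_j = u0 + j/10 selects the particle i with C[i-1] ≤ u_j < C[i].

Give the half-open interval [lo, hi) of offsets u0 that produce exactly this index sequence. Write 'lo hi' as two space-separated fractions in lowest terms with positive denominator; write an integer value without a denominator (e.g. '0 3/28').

C = [8/53, 15/53, 16/53, 19/53, 28/53, 36/53, 40/53, 49/53, 49/53, 1]
j=0 picked index 0: u0 ∈ [0, 8/53)
j=1 picked index 0: u0 ∈ [-1/10, 27/530)
j=2 picked index 1: u0 ∈ [-13/265, 22/265)
j=3 picked index 3: u0 ∈ [1/530, 31/530)
j=4 picked index 4: u0 ∈ [-11/265, 34/265)
j=5 picked index 4: u0 ∈ [-15/106, 3/106)
j=6 picked index 5: u0 ∈ [-19/265, 21/265)
j=7 picked index 6: u0 ∈ [-11/530, 29/530)
j=8 picked index 7: u0 ∈ [-12/265, 33/265)
j=9 picked index 7: u0 ∈ [-77/530, 13/530)
intersection: [1/530, 13/530)

1/530 13/530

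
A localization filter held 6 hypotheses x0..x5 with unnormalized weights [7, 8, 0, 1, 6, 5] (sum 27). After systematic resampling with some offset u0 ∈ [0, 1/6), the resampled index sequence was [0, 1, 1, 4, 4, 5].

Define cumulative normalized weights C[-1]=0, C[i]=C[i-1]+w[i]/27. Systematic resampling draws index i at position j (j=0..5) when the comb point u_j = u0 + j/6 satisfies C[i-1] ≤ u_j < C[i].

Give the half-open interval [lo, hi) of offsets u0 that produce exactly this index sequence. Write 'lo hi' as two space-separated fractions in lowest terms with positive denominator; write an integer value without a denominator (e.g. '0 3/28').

C = [7/27, 5/9, 5/9, 16/27, 22/27, 1]
j=0 picked index 0: u0 ∈ [0, 7/27)
j=1 picked index 1: u0 ∈ [5/54, 7/18)
j=2 picked index 1: u0 ∈ [-2/27, 2/9)
j=3 picked index 4: u0 ∈ [5/54, 17/54)
j=4 picked index 4: u0 ∈ [-2/27, 4/27)
j=5 picked index 5: u0 ∈ [-1/54, 1/6)
intersection: [5/54, 4/27)

5/54 4/27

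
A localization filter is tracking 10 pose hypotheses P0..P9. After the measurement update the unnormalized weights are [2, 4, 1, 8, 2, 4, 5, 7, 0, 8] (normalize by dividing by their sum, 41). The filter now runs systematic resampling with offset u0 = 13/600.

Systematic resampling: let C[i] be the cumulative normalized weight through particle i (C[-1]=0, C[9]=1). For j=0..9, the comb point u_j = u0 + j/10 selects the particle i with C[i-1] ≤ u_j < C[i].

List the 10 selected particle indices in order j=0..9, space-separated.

0 1 3 3 5 6 6 7 9 9

C = [2/41, 6/41, 7/41, 15/41, 17/41, 21/41, 26/41, 33/41, 33/41, 1]
j=0: u_0=13/600 ∈ [0, 2/41) → index 0
j=1: u_1=73/600 ∈ [2/41, 6/41) → index 1
j=2: u_2=133/600 ∈ [7/41, 15/41) → index 3
j=3: u_3=193/600 ∈ [7/41, 15/41) → index 3
j=4: u_4=253/600 ∈ [17/41, 21/41) → index 5
j=5: u_5=313/600 ∈ [21/41, 26/41) → index 6
j=6: u_6=373/600 ∈ [21/41, 26/41) → index 6
j=7: u_7=433/600 ∈ [26/41, 33/41) → index 7
j=8: u_8=493/600 ∈ [33/41, 1) → index 9
j=9: u_9=553/600 ∈ [33/41, 1) → index 9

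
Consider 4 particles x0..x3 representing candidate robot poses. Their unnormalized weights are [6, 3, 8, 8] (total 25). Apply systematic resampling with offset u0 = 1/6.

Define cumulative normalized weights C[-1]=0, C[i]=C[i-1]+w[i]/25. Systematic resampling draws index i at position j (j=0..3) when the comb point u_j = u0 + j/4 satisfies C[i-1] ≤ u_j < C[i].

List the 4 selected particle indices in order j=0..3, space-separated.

C = [6/25, 9/25, 17/25, 1]
j=0: u_0=1/6 ∈ [0, 6/25) → index 0
j=1: u_1=5/12 ∈ [9/25, 17/25) → index 2
j=2: u_2=2/3 ∈ [9/25, 17/25) → index 2
j=3: u_3=11/12 ∈ [17/25, 1) → index 3

0 2 2 3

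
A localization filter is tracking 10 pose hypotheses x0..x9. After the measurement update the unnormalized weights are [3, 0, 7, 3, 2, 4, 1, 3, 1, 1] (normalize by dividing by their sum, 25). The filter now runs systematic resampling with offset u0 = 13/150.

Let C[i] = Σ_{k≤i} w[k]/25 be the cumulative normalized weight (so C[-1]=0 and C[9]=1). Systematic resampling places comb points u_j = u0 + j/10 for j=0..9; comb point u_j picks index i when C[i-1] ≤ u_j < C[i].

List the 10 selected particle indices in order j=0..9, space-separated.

0 2 2 2 3 4 5 6 7 9

C = [3/25, 3/25, 2/5, 13/25, 3/5, 19/25, 4/5, 23/25, 24/25, 1]
j=0: u_0=13/150 ∈ [0, 3/25) → index 0
j=1: u_1=14/75 ∈ [3/25, 2/5) → index 2
j=2: u_2=43/150 ∈ [3/25, 2/5) → index 2
j=3: u_3=29/75 ∈ [3/25, 2/5) → index 2
j=4: u_4=73/150 ∈ [2/5, 13/25) → index 3
j=5: u_5=44/75 ∈ [13/25, 3/5) → index 4
j=6: u_6=103/150 ∈ [3/5, 19/25) → index 5
j=7: u_7=59/75 ∈ [19/25, 4/5) → index 6
j=8: u_8=133/150 ∈ [4/5, 23/25) → index 7
j=9: u_9=74/75 ∈ [24/25, 1) → index 9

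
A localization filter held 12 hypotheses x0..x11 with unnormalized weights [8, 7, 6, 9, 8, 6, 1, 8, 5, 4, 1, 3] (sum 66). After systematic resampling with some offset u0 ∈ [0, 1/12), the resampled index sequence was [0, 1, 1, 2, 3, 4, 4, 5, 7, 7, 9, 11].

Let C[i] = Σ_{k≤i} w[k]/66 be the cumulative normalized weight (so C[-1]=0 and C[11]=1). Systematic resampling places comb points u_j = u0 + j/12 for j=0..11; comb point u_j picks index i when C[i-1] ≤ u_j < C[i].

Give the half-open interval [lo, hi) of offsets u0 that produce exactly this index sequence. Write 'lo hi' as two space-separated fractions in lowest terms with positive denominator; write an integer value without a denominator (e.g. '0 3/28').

C = [4/33, 5/22, 7/22, 5/11, 19/33, 2/3, 15/22, 53/66, 29/33, 31/33, 21/22, 1]
j=0 picked index 0: u0 ∈ [0, 4/33)
j=1 picked index 1: u0 ∈ [5/132, 19/132)
j=2 picked index 1: u0 ∈ [-1/22, 2/33)
j=3 picked index 2: u0 ∈ [-1/44, 3/44)
j=4 picked index 3: u0 ∈ [-1/66, 4/33)
j=5 picked index 4: u0 ∈ [5/132, 7/44)
j=6 picked index 4: u0 ∈ [-1/22, 5/66)
j=7 picked index 5: u0 ∈ [-1/132, 1/12)
j=8 picked index 7: u0 ∈ [1/66, 3/22)
j=9 picked index 7: u0 ∈ [-3/44, 7/132)
j=10 picked index 9: u0 ∈ [1/22, 7/66)
j=11 picked index 11: u0 ∈ [5/132, 1/12)
intersection: [1/22, 7/132)

1/22 7/132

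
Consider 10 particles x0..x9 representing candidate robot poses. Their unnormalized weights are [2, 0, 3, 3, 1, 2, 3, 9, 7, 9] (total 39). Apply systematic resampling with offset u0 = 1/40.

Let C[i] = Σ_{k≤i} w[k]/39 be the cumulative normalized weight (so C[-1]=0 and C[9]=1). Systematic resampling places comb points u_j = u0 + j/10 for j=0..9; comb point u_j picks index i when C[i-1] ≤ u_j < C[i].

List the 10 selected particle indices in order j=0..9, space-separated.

0 2 4 6 7 7 8 8 9 9

C = [2/39, 2/39, 5/39, 8/39, 3/13, 11/39, 14/39, 23/39, 10/13, 1]
j=0: u_0=1/40 ∈ [0, 2/39) → index 0
j=1: u_1=1/8 ∈ [2/39, 5/39) → index 2
j=2: u_2=9/40 ∈ [8/39, 3/13) → index 4
j=3: u_3=13/40 ∈ [11/39, 14/39) → index 6
j=4: u_4=17/40 ∈ [14/39, 23/39) → index 7
j=5: u_5=21/40 ∈ [14/39, 23/39) → index 7
j=6: u_6=5/8 ∈ [23/39, 10/13) → index 8
j=7: u_7=29/40 ∈ [23/39, 10/13) → index 8
j=8: u_8=33/40 ∈ [10/13, 1) → index 9
j=9: u_9=37/40 ∈ [10/13, 1) → index 9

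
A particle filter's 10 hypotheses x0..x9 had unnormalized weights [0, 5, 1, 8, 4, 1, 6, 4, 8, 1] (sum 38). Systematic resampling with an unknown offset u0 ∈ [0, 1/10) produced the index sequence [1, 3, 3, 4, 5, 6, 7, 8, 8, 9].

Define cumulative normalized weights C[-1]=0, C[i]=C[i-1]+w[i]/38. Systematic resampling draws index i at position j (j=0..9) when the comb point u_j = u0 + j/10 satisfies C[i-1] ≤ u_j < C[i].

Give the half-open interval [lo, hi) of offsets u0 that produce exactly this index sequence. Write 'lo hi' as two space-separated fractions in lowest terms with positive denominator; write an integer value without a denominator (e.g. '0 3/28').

C = [0, 5/38, 3/19, 7/19, 9/19, 1/2, 25/38, 29/38, 37/38, 1]
j=0 picked index 1: u0 ∈ [0, 5/38)
j=1 picked index 3: u0 ∈ [11/190, 51/190)
j=2 picked index 3: u0 ∈ [-4/95, 16/95)
j=3 picked index 4: u0 ∈ [13/190, 33/190)
j=4 picked index 5: u0 ∈ [7/95, 1/10)
j=5 picked index 6: u0 ∈ [0, 3/19)
j=6 picked index 7: u0 ∈ [11/190, 31/190)
j=7 picked index 8: u0 ∈ [6/95, 26/95)
j=8 picked index 8: u0 ∈ [-7/190, 33/190)
j=9 picked index 9: u0 ∈ [7/95, 1/10)
intersection: [7/95, 1/10)

7/95 1/10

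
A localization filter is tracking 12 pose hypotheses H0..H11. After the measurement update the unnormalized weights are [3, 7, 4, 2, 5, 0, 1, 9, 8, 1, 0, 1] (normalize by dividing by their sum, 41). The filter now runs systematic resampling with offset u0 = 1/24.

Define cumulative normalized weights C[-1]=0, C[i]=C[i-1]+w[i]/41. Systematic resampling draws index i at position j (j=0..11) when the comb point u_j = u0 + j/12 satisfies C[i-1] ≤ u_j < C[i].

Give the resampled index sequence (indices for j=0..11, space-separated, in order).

C = [3/41, 10/41, 14/41, 16/41, 21/41, 21/41, 22/41, 31/41, 39/41, 40/41, 40/41, 1]
j=0: u_0=1/24 ∈ [0, 3/41) → index 0
j=1: u_1=1/8 ∈ [3/41, 10/41) → index 1
j=2: u_2=5/24 ∈ [3/41, 10/41) → index 1
j=3: u_3=7/24 ∈ [10/41, 14/41) → index 2
j=4: u_4=3/8 ∈ [14/41, 16/41) → index 3
j=5: u_5=11/24 ∈ [16/41, 21/41) → index 4
j=6: u_6=13/24 ∈ [22/41, 31/41) → index 7
j=7: u_7=5/8 ∈ [22/41, 31/41) → index 7
j=8: u_8=17/24 ∈ [22/41, 31/41) → index 7
j=9: u_9=19/24 ∈ [31/41, 39/41) → index 8
j=10: u_10=7/8 ∈ [31/41, 39/41) → index 8
j=11: u_11=23/24 ∈ [39/41, 40/41) → index 9

0 1 1 2 3 4 7 7 7 8 8 9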